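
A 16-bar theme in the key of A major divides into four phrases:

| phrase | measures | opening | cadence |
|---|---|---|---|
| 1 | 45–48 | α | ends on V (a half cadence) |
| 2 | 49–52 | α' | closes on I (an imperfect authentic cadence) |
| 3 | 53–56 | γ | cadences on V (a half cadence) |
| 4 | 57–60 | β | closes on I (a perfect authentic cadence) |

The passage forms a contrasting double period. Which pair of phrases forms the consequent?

In a double period the first pair of phrases (ending imperfect authentic cadence) is the large antecedent and the second pair (ending perfect authentic cadence) is the large consequent; the consequent is phrases 3 and 4.

phrases 3 and 4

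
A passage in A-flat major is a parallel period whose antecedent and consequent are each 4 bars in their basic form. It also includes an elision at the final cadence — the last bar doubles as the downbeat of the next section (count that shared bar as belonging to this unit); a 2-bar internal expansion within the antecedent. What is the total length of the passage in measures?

10 measures

Basic parallel period: 4 + 4 = 8 bars.
8 (basic form) + 2 (internal expansion) = 10.
The elision shares a bar with the next section but does not change this unit's count.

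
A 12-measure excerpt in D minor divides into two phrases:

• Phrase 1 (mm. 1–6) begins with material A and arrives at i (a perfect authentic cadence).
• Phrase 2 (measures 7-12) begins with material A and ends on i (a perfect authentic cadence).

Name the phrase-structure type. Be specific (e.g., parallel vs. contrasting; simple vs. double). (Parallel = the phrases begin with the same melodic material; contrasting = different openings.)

Both phrases have the same opening (A) and the same cadence (perfect authentic cadence): the second is a restatement, not a consequent, so this is a repeated phrase rather than a period.

repeated phrase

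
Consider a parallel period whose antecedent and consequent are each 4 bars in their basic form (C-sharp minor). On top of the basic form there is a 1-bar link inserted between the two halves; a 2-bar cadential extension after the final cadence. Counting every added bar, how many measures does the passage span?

11 measures

Basic parallel period: 4 + 4 = 8 bars.
8 (basic form) + 1 (link) + 2 (cadential extension) = 11.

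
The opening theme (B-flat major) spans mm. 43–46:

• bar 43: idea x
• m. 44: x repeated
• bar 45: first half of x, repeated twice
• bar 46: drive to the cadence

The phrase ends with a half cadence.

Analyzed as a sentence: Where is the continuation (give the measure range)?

measures 45–46

After the presentation (mm. 43-44), the continuation covers the fragmentation through the cadence: bars 45-46.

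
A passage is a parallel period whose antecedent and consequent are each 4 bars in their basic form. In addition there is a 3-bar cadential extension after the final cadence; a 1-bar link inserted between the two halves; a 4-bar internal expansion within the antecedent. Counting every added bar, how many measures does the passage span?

Basic parallel period: 4 + 4 = 8 bars.
8 (basic form) + 3 (cadential extension) + 1 (link) + 4 (internal expansion) = 16.

16 measures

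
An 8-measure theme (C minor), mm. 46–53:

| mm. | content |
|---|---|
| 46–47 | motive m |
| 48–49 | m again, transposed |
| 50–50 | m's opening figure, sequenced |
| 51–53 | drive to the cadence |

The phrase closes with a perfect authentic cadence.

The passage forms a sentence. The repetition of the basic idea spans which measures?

The presentation of a sentence is the basic idea (measures 46-47) plus its repetition (mm. 48-49); the repetition of the basic idea is therefore measures 48–49.

measures 48–49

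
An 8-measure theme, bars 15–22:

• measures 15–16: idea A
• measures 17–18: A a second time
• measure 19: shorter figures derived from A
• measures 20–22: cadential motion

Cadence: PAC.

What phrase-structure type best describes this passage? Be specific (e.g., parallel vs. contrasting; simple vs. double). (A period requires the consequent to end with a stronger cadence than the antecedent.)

sentence

Basic idea (bars 15–16) + its repetition (mm. 17–18) form the presentation; fragmentation and cadence (mm. 19–22) form the continuation — the 8-bar whole is a sentence.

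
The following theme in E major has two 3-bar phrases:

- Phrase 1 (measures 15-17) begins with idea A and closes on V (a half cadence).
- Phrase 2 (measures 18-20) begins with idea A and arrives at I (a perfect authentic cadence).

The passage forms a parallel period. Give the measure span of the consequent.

The antecedent is the phrase ending with the weaker cadence (half cadence, phrase 1) and the consequent the one ending more conclusively (perfect authentic cadence, phrase 2); the consequent is mm. 18–20.

measures 18–20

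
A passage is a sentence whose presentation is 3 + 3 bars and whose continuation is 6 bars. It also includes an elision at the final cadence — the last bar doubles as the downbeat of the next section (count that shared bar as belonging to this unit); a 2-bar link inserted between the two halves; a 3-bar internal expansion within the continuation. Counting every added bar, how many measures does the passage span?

17 measures

Basic sentence: 3 + 3 + 6 = 12 bars.
12 (basic form) + 2 (link) + 3 (internal expansion) = 17.
The elision shares a bar with the next section but does not change this unit's count.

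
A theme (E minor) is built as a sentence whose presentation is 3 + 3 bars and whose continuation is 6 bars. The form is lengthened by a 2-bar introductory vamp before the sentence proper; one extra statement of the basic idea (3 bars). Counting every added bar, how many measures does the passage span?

17 measures

Basic sentence: 3 + 3 + 6 = 12 bars.
12 (basic form) + 2 (introduction) + 3 (extra statement) = 17.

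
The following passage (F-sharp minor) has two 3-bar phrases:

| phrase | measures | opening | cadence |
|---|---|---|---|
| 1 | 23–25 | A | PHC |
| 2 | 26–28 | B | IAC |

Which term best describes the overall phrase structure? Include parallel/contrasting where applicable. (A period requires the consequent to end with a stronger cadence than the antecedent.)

Phrase 1 ends with a Phrygian half cadence (weaker) and phrase 2 with an imperfect authentic cadence (stronger): antecedent + consequent = a period.
The two phrases open with different material (A / B), so the period is contrasting.

contrasting period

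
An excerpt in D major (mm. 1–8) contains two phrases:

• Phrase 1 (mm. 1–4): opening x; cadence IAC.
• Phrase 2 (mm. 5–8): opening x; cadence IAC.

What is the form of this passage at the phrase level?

repeated phrase

Both phrases have the same opening (x) and the same cadence (imperfect authentic cadence): the second is a restatement, not a consequent, so this is a repeated phrase rather than a period.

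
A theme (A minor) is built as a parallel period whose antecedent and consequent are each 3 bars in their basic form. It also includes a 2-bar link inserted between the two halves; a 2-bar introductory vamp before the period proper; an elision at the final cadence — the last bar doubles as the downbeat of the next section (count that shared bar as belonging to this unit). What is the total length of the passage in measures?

10 measures

Basic parallel period: 3 + 3 = 6 bars.
6 (basic form) + 2 (link) + 2 (introduction) = 10.
The elision shares a bar with the next section but does not change this unit's count.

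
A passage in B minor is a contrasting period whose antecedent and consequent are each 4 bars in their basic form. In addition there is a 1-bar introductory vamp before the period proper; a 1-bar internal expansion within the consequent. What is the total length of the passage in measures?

10 measures

Basic contrasting period: 4 + 4 = 8 bars.
8 (basic form) + 1 (introduction) + 1 (internal expansion) = 10.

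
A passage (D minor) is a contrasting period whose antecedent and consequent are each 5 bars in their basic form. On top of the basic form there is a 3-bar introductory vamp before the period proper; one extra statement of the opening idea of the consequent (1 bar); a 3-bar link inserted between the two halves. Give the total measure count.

17 measures

Basic contrasting period: 5 + 5 = 10 bars.
10 (basic form) + 3 (introduction) + 1 (extra statement) + 3 (link) = 17.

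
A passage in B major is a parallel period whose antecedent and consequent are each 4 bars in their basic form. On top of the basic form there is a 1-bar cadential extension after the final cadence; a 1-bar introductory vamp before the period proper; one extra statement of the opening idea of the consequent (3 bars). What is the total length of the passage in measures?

Basic parallel period: 4 + 4 = 8 bars.
8 (basic form) + 1 (cadential extension) + 1 (introduction) + 3 (extra statement) = 13.

13 measures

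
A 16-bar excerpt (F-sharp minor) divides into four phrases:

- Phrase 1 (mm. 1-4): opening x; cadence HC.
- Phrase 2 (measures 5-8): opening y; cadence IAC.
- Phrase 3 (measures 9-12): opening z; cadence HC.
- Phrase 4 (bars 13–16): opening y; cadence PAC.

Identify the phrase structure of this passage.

Four phrases in two halves: the first half (mm. 1–8) ends with an imperfect authentic cadence, the second (measures 9–16) with a perfect authentic cadence — a large antecedent–consequent pair, i.e. a double period.
Phrase 3 begins with different material from phrase 1, making it contrasting.

contrasting double period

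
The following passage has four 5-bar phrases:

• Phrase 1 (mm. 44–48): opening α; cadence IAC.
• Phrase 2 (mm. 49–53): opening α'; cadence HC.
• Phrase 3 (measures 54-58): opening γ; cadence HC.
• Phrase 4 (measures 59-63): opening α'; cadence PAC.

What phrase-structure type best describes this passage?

Four phrases in two halves: the first half (measures 44-53) ends with a half cadence, the second (measures 54-63) with a perfect authentic cadence — a large antecedent–consequent pair, i.e. a double period.
Phrase 3 begins with different material from phrase 1, making it contrasting.

contrasting double period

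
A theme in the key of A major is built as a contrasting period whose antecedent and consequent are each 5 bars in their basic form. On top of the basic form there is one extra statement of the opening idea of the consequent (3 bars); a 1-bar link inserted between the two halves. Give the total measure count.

14 measures

Basic contrasting period: 5 + 5 = 10 bars.
10 (basic form) + 3 (extra statement) + 1 (link) = 14.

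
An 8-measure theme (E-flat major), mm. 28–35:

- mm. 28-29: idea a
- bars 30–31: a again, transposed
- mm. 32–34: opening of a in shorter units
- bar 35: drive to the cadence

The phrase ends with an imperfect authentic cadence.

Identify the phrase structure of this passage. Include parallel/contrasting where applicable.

Basic idea (bars 28–29) + its repetition (mm. 30–31) form the presentation; fragmentation and cadence (measures 32–35) form the continuation — the 8-bar whole is a sentence.

sentence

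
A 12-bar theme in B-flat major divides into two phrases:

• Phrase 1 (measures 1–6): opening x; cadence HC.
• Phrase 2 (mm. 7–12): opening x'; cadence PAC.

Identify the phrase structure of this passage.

parallel period

Phrase 1 ends with a half cadence (weaker) and phrase 2 with a perfect authentic cadence (stronger): antecedent + consequent = a period.
The two phrases open with the same material (x / x'), so the period is parallel.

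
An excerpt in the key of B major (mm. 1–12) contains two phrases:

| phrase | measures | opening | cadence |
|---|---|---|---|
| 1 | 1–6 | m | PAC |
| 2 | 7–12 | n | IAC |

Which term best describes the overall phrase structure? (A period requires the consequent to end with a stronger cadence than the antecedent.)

The second phrase closes with an imperfect authentic cadence, which is not stronger than the first phrase's perfect authentic cadence; without a weak→strong cadential pair there is no antecedent–consequent relationship, so this is a phrase group rather than a period.

phrase group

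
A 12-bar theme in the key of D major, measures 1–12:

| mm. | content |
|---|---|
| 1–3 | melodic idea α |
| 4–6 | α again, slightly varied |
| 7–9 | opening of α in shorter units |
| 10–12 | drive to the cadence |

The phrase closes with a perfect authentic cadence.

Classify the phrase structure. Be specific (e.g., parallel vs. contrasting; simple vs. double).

Basic idea (mm. 1–3) + its repetition (mm. 4-6) form the presentation; fragmentation and cadence (mm. 7–12) form the continuation — the 12-bar whole is a sentence.

sentence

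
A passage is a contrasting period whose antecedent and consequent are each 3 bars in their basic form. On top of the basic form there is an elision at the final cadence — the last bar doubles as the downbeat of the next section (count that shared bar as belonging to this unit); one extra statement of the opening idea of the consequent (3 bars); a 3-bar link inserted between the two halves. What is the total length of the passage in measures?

Basic contrasting period: 3 + 3 = 6 bars.
6 (basic form) + 3 (extra statement) + 3 (link) = 12.
The elision shares a bar with the next section but does not change this unit's count.

12 measures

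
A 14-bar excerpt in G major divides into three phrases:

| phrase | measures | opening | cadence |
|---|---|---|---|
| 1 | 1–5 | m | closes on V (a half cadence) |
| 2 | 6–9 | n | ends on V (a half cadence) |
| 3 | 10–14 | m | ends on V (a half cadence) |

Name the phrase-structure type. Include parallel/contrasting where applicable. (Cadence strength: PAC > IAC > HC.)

The final phrase closes with a half cadence, which is not stronger than the preceding half cadence; the 3 phrases lack an overall antecedent–consequent design and so form a phrase group.

phrase group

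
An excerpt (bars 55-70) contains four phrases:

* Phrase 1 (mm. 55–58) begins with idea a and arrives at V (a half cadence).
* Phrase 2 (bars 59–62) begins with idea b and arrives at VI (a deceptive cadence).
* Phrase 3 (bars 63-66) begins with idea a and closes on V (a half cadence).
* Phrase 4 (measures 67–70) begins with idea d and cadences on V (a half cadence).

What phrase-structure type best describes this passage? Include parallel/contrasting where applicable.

phrase group

Phrase 4 ends with a half cadence, no stronger than phrase 2's deceptive cadence, so the four phrases do not form a double period; nor do phrases 3–4 duplicate 1–2, so it is not a repeated period. With no phrase reaching a conclusive cadence, the passage is a phrase group.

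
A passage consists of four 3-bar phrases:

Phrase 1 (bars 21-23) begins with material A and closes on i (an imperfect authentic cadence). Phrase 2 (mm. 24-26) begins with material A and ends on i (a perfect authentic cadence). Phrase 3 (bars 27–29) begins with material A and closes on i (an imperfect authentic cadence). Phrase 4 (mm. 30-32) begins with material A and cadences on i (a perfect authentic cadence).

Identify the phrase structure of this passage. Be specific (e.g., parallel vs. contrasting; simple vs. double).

The cadence pattern IAC–PAC–IAC–PAC is weak–strong twice, and phrases 3–4 restate phrases 1–2: a period heard twice, not a double period (which would end weakly at phrase 2).

repeated period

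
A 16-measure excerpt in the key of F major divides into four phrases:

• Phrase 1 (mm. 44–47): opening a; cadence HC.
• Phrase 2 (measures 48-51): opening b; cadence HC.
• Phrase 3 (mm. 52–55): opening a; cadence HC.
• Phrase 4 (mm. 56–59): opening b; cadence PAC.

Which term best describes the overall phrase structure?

Four phrases in two halves: the first half (bars 44–51) ends with a half cadence, the second (mm. 52-59) with a perfect authentic cadence — a large antecedent–consequent pair, i.e. a double period.
Phrase 3 begins with the same material as phrase 1, making it parallel.

parallel double period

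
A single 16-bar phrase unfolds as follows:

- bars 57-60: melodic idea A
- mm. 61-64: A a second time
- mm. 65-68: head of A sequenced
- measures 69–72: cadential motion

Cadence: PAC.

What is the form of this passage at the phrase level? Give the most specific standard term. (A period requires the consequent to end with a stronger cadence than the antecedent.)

Basic idea (bars 57–60) + its repetition (mm. 61–64) form the presentation; fragmentation and cadence (mm. 65–72) form the continuation — the 16-bar whole is a sentence.

sentence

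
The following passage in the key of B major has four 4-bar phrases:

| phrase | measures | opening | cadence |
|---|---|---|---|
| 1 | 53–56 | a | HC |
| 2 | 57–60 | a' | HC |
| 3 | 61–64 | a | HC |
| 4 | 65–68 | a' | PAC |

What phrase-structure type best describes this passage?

Four phrases in two halves: the first half (bars 53–60) ends with a half cadence, the second (mm. 61-68) with a perfect authentic cadence — a large antecedent–consequent pair, i.e. a double period.
Phrase 3 begins with the same material as phrase 1, making it parallel.

parallel double period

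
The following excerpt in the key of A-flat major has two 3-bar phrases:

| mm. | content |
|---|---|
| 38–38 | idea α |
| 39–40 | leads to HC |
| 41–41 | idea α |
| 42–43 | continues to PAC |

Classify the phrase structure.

parallel period

Phrase 1 ends with a half cadence (weaker) and phrase 2 with a perfect authentic cadence (stronger): antecedent + consequent = a period.
The two phrases open with the same material (α / α), so the period is parallel.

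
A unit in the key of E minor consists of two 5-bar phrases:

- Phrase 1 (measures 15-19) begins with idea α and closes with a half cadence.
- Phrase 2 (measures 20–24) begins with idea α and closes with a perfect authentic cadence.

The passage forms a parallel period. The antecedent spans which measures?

The antecedent is the phrase ending with the weaker cadence (half cadence, phrase 1) and the consequent the one ending more conclusively (perfect authentic cadence, phrase 2); the antecedent is mm. 15–19.

measures 15–19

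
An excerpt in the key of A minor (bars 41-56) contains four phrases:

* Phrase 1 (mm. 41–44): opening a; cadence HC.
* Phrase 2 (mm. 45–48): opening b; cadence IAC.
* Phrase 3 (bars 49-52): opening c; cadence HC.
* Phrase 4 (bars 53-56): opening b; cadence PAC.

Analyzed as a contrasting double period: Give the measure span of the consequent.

In a double period the four phrases pair into a large antecedent (phrases 1–2, ending imperfect authentic cadence) and a large consequent (phrases 3–4, ending perfect authentic cadence). The consequent spans bars 49–56.

measures 49–56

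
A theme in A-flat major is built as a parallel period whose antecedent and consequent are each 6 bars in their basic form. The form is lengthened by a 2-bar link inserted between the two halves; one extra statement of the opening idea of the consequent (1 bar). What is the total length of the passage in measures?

15 measures

Basic parallel period: 6 + 6 = 12 bars.
12 (basic form) + 2 (link) + 1 (extra statement) = 15.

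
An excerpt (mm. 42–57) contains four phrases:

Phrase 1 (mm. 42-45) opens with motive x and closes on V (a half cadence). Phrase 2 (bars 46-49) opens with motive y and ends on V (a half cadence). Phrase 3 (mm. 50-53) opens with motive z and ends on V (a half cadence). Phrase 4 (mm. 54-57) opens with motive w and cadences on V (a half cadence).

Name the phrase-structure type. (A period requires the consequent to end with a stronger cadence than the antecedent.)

Phrase 4 ends with a half cadence, no stronger than phrase 2's half cadence, so the four phrases do not form a double period; nor do phrases 3–4 duplicate 1–2, so it is not a repeated period. With no phrase reaching a conclusive cadence, the passage is a phrase group.

phrase group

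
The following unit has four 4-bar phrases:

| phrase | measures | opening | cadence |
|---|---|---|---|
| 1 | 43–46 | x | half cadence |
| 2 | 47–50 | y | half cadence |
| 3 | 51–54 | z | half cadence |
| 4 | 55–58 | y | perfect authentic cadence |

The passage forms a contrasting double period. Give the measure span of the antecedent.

measures 43–50

In a double period the first pair of phrases (ending half cadence) is the large antecedent and the second pair (ending perfect authentic cadence) is the large consequent; the antecedent is measures 43–50.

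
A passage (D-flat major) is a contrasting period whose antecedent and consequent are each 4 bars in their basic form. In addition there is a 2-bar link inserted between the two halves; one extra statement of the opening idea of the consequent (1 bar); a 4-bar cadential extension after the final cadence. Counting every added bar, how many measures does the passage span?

Basic contrasting period: 4 + 4 = 8 bars.
8 (basic form) + 2 (link) + 1 (extra statement) + 4 (cadential extension) = 15.

15 measures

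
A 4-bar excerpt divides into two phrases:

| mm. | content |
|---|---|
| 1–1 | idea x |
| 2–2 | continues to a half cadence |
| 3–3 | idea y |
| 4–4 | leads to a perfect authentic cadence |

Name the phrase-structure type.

Phrase 1 ends with a half cadence (weaker) and phrase 2 with a perfect authentic cadence (stronger): antecedent + consequent = a period.
The two phrases open with different material (x / y), so the period is contrasting.

contrasting period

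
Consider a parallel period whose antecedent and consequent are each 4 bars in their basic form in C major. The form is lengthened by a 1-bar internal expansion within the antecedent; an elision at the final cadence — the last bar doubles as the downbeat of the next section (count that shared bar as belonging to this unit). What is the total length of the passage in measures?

Basic parallel period: 4 + 4 = 8 bars.
8 (basic form) + 1 (internal expansion) = 9.
The elision shares a bar with the next section but does not change this unit's count.

9 measures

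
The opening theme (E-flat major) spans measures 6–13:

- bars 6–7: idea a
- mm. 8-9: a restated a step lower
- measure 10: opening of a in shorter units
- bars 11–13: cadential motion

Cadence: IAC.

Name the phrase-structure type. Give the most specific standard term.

sentence

Basic idea (mm. 6-7) + its repetition (mm. 8–9) form the presentation; fragmentation and cadence (mm. 10–13) form the continuation — the 8-bar whole is a sentence.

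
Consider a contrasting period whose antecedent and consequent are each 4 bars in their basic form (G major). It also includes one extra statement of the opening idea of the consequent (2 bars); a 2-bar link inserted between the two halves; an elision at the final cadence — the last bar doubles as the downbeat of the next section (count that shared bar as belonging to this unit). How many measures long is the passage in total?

12 measures

Basic contrasting period: 4 + 4 = 8 bars.
8 (basic form) + 2 (extra statement) + 2 (link) = 12.
The elision shares a bar with the next section but does not change this unit's count.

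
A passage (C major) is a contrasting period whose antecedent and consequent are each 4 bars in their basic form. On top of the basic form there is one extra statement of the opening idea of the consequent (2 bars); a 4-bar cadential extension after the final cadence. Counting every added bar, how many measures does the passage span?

14 measures

Basic contrasting period: 4 + 4 = 8 bars.
8 (basic form) + 2 (extra statement) + 4 (cadential extension) = 14.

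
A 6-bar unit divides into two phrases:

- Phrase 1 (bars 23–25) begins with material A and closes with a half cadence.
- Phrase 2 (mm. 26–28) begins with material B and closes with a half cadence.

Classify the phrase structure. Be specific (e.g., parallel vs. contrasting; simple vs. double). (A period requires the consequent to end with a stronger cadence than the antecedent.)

phrase group

The second phrase closes with a half cadence, which is not stronger than the first phrase's half cadence; without a weak→strong cadential pair there is no antecedent–consequent relationship, so this is a phrase group rather than a period.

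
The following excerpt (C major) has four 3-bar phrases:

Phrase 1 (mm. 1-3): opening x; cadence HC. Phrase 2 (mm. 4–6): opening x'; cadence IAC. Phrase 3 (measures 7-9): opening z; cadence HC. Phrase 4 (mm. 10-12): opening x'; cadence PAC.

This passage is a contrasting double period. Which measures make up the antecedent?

In a double period the four phrases pair into a large antecedent (phrases 1–2, ending imperfect authentic cadence) and a large consequent (phrases 3–4, ending perfect authentic cadence). The antecedent spans mm. 1-6.

measures 1–6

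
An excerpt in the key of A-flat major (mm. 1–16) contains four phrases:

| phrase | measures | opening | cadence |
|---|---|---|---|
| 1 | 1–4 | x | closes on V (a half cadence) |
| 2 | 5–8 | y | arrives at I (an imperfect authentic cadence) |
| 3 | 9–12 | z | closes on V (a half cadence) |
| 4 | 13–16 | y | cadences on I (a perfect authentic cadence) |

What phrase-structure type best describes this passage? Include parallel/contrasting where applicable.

contrasting double period

Four phrases in two halves: the first half (bars 1–8) ends with an imperfect authentic cadence, the second (mm. 9–16) with a perfect authentic cadence — a large antecedent–consequent pair, i.e. a double period.
Phrase 3 begins with different material from phrase 1, making it contrasting.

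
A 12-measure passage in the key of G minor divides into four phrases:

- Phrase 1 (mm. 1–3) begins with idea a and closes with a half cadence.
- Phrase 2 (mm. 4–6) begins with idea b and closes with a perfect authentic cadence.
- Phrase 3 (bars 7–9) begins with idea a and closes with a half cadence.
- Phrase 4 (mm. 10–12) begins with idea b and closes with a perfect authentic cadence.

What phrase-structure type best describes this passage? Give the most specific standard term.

repeated period

The cadence pattern HC–PAC–HC–PAC is weak–strong twice, and phrases 3–4 restate phrases 1–2: a period heard twice, not a double period (which would end weakly at phrase 2).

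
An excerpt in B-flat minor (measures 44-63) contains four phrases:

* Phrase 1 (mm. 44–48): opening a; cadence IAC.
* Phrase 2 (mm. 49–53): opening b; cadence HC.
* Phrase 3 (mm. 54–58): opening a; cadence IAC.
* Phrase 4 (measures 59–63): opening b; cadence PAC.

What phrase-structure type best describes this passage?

parallel double period

Four phrases in two halves: the first half (bars 44–53) ends with a half cadence, the second (mm. 54–63) with a perfect authentic cadence — a large antecedent–consequent pair, i.e. a double period.
Phrase 3 begins with the same material as phrase 1, making it parallel.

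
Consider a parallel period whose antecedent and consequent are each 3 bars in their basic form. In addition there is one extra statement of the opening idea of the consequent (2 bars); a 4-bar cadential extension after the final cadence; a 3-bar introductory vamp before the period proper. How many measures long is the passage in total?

15 measures

Basic parallel period: 3 + 3 = 6 bars.
6 (basic form) + 2 (extra statement) + 4 (cadential extension) + 3 (introduction) = 15.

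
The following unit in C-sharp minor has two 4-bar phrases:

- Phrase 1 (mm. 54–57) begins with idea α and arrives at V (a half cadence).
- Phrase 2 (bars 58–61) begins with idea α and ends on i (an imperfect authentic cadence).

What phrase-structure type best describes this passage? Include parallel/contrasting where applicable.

Phrase 1 ends with a half cadence (weaker) and phrase 2 with an imperfect authentic cadence (stronger): antecedent + consequent = a period.
The two phrases open with the same material (α / α), so the period is parallel.

parallel period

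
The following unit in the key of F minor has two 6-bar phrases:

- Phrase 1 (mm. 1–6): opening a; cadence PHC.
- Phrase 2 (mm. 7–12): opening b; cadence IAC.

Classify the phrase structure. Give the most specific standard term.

contrasting period

Phrase 1 ends with a Phrygian half cadence (weaker) and phrase 2 with an imperfect authentic cadence (stronger): antecedent + consequent = a period.
The two phrases open with different material (a / b), so the period is contrasting.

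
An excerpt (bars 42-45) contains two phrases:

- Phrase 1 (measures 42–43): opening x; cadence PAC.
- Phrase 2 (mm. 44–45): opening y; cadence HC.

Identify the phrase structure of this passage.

phrase group

The second phrase closes with a half cadence, which is not stronger than the first phrase's perfect authentic cadence; without a weak→strong cadential pair there is no antecedent–consequent relationship, so this is a phrase group rather than a period.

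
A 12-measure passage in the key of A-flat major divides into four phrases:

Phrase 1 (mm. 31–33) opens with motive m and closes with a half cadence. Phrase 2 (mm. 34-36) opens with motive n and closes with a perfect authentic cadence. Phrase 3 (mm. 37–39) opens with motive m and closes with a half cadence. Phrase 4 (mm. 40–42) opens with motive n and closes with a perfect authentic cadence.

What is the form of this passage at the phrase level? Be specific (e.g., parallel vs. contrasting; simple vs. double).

The cadence pattern HC–PAC–HC–PAC is weak–strong twice, and phrases 3–4 restate phrases 1–2: a period heard twice, not a double period (which would end weakly at phrase 2).

repeated period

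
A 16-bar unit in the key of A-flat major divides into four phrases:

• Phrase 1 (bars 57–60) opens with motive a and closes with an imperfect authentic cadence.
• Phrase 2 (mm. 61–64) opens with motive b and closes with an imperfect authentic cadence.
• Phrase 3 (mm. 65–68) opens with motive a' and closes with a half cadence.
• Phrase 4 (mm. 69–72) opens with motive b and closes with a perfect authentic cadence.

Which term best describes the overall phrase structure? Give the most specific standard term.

Four phrases in two halves: the first half (measures 57–64) ends with an imperfect authentic cadence, the second (mm. 65-72) with a perfect authentic cadence — a large antecedent–consequent pair, i.e. a double period.
Phrase 3 begins with the same material as phrase 1, making it parallel.

parallel double period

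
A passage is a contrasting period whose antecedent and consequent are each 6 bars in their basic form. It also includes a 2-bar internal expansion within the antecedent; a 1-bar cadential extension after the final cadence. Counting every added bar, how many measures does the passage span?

Basic contrasting period: 6 + 6 = 12 bars.
12 (basic form) + 2 (internal expansion) + 1 (cadential extension) = 15.

15 measures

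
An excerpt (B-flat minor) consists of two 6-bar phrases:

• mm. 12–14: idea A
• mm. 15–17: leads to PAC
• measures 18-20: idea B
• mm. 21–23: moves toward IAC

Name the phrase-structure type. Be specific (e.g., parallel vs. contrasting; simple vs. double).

phrase group

The second phrase closes with an imperfect authentic cadence, which is not stronger than the first phrase's perfect authentic cadence; without a weak→strong cadential pair there is no antecedent–consequent relationship, so this is a phrase group rather than a period.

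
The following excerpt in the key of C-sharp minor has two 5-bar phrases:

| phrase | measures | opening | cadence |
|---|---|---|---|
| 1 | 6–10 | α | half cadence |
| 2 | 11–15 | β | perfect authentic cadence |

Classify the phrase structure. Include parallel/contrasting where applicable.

contrasting period

Phrase 1 ends with a half cadence (weaker) and phrase 2 with a perfect authentic cadence (stronger): antecedent + consequent = a period.
The two phrases open with different material (α / β), so the period is contrasting.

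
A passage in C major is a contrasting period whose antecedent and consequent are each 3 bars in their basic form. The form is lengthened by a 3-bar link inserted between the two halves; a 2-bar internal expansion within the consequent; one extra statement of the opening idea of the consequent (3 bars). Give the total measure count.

Basic contrasting period: 3 + 3 = 6 bars.
6 (basic form) + 3 (link) + 2 (internal expansion) + 3 (extra statement) = 14.

14 measures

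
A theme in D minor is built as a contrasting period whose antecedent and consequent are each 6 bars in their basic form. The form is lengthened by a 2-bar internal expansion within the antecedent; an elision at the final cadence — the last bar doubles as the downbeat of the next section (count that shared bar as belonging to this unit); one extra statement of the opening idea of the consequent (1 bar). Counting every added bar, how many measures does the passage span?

Basic contrasting period: 6 + 6 = 12 bars.
12 (basic form) + 2 (internal expansion) + 1 (extra statement) = 15.
The elision shares a bar with the next section but does not change this unit's count.

15 measures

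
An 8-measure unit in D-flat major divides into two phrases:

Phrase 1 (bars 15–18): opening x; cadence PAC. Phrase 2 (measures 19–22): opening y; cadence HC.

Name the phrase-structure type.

The second phrase closes with a half cadence, which is not stronger than the first phrase's perfect authentic cadence; without a weak→strong cadential pair there is no antecedent–consequent relationship, so this is a phrase group rather than a period.

phrase group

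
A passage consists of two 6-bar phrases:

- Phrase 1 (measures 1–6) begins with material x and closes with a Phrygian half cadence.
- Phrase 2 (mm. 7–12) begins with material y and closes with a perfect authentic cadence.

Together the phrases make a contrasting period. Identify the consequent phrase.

phrase 2

The phrase ending with the weaker cadence (Phrygian half cadence) is the antecedent; the one ending more conclusively (perfect authentic cadence) is the consequent. The consequent is phrase 2.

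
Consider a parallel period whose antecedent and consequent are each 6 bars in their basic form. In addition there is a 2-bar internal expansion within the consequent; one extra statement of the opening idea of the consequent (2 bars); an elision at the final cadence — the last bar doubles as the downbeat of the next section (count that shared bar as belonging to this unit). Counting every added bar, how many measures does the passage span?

Basic parallel period: 6 + 6 = 12 bars.
12 (basic form) + 2 (internal expansion) + 2 (extra statement) = 16.
The elision shares a bar with the next section but does not change this unit's count.

16 measures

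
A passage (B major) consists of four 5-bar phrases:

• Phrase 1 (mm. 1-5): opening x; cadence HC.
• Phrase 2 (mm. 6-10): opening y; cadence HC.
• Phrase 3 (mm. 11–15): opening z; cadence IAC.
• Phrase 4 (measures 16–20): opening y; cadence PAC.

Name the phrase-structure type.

Four phrases in two halves: the first half (mm. 1–10) ends with a half cadence, the second (bars 11–20) with a perfect authentic cadence — a large antecedent–consequent pair, i.e. a double period.
Phrase 3 begins with different material from phrase 1, making it contrasting.

contrasting double period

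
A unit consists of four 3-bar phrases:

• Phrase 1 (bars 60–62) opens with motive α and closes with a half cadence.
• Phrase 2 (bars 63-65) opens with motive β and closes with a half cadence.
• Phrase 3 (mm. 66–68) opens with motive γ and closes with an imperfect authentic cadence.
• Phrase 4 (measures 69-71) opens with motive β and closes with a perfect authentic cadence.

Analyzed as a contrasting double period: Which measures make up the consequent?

measures 66–71

In a double period the four phrases pair into a large antecedent (phrases 1–2, ending half cadence) and a large consequent (phrases 3–4, ending perfect authentic cadence). The consequent spans bars 66-71.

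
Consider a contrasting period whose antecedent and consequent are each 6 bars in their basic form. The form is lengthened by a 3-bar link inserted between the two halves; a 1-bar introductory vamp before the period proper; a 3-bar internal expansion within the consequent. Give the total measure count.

Basic contrasting period: 6 + 6 = 12 bars.
12 (basic form) + 3 (link) + 1 (introduction) + 3 (internal expansion) = 19.

19 measures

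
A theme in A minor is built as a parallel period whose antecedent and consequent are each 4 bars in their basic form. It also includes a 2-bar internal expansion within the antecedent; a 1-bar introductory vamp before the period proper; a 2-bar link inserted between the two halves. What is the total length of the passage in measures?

Basic parallel period: 4 + 4 = 8 bars.
8 (basic form) + 2 (internal expansion) + 1 (introduction) + 2 (link) = 13.

13 measures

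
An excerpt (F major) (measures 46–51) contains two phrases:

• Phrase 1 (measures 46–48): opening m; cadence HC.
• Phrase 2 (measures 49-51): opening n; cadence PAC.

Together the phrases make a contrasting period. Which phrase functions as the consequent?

The phrase ending with the weaker cadence (half cadence) is the antecedent; the one ending more conclusively (perfect authentic cadence) is the consequent. The consequent is phrase 2.

phrase 2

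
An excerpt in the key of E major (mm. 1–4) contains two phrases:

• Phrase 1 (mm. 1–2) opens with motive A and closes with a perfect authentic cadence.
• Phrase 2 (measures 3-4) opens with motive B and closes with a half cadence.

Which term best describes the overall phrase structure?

phrase group

The second phrase closes with a half cadence, which is not stronger than the first phrase's perfect authentic cadence; without a weak→strong cadential pair there is no antecedent–consequent relationship, so this is a phrase group rather than a period.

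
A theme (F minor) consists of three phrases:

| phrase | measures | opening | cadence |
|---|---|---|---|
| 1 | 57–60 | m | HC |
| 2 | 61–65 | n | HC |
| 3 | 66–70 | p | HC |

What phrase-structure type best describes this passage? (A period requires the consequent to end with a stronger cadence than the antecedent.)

The final phrase closes with a half cadence, which is not stronger than the preceding half cadence; the 3 phrases lack an overall antecedent–consequent design and so form a phrase group.

phrase group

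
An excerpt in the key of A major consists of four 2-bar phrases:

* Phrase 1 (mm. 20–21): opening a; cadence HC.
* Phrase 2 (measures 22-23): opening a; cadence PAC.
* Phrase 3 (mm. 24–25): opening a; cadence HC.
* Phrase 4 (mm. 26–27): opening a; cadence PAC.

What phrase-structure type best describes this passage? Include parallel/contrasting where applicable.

repeated period

The cadence pattern HC–PAC–HC–PAC is weak–strong twice, and phrases 3–4 restate phrases 1–2: a period heard twice, not a double period (which would end weakly at phrase 2).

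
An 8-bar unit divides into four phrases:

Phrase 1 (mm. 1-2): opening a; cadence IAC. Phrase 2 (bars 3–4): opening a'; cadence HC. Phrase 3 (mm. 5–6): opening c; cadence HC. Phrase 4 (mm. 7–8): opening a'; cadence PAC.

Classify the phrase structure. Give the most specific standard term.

Four phrases in two halves: the first half (mm. 1–4) ends with a half cadence, the second (mm. 5–8) with a perfect authentic cadence — a large antecedent–consequent pair, i.e. a double period.
Phrase 3 begins with different material from phrase 1, making it contrasting.

contrasting double period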